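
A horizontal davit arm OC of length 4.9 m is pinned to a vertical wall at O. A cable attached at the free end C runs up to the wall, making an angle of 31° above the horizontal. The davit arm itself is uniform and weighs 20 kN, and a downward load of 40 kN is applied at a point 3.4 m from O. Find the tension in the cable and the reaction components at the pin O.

ΣM about O: T·sin31°·4.9 − 20·2.45 − 40·3.4 = 0 → T = 185/(4.9·0.515038) = 73.3055 ≈ 73.31 kN.
ΣF_x = 0: O_x − T·cos31° = 0 → O_x = 73.3055 × 0.857167 = 62.84 kN.
ΣF_y = 0: O_y + T·sin31° − 20 − 40 = 0 → O_y = 60 − 73.3055 × 0.515038 = 22.24 kN.

T = 73.31 kN, O_x = 62.84 kN, O_y = 22.24 kN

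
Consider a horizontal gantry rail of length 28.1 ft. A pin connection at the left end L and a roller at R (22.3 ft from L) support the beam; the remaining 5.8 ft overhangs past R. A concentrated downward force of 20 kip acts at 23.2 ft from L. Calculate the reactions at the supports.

L_x = 0, L_y = -0.8072 kip, R_y = 20.81 kip

Moments about L: R_y·22.3 − 20·23.2 = 0 → R_y = 464/22.3 = 20.8072 ≈ 20.81 kip.
ΣF_y = 0: L_y + 20.8072 − 20 = 0 → L_y = -0.8072 kip.
ΣF_x = 0: no horizontal applied forces, so L_x = 0.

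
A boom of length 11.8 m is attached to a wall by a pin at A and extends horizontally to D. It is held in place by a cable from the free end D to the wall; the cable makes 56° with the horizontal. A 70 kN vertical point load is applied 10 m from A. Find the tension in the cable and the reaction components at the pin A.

ΣM about A: T·sin56°·11.8 − 70·10 = 0 → T = 700/(11.8·0.829038) = 71.5553 ≈ 71.56 kN.
ΣF_x = 0: A_x − T·cos56° = 0 → A_x = 71.5553 × 0.559193 = 40.01 kN.
ΣF_y = 0: A_y + T·sin56° − 70 = 0 → A_y = 70 − 71.5553 × 0.829038 = 10.68 kN.

T = 71.56 kN, A_x = 40.01 kN, A_y = 10.68 kN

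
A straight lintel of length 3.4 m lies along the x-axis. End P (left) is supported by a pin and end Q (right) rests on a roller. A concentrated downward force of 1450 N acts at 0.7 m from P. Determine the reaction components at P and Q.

Moments about P: Q_y·3.4 − 1450·0.7 = 0 → Q_y = 1015/3.4 = 298.529 ≈ 298.5 N.
ΣF_y = 0: P_y + 298.529 − 1450 = 0 → P_y = 1151 N.
ΣF_x = 0: no horizontal applied forces, so P_x = 0.

P_x = 0, P_y = 1151 N, Q_y = 298.5 N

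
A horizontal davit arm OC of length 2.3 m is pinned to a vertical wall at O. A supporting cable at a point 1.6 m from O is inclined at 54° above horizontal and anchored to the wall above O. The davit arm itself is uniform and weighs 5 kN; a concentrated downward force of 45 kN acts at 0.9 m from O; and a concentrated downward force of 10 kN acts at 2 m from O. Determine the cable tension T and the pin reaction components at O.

T = 51.18 kN, O_x = 30.08 kN, O_y = 18.59 kN

ΣM about O: T·sin54°·1.6 − 5·1.15 − 45·0.9 − 10·2 = 0 → T = 66.25/(1.6·0.809017) = 51.1809 ≈ 51.18 kN.
ΣF_x = 0: O_x − T·cos54° = 0 → O_x = 51.1809 × 0.587785 = 30.08 kN.
ΣF_y = 0: O_y + T·sin54° − 5 − 45 − 10 = 0 → O_y = 60 − 51.1809 × 0.809017 = 18.59 kN.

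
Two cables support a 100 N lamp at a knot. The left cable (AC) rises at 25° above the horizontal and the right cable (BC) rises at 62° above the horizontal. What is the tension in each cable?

T_AC = 47.01 N, T_BC = 90.76 N

ΣF_x = 0: −T_AC·cos25° + T_BC·cos62° = 0 → T_BC = 1.93048·T_AC.
ΣF_y = 0: T_AC·sin25° + T_BC·sin62° = 100.
Substitute: T_AC·(0.422618 + 1.93048·0.882948) = 100 → T_AC = 47.0117 ≈ 47.01 N.
Then T_BC = 1.93048 × 47.0117 = 90.76 N.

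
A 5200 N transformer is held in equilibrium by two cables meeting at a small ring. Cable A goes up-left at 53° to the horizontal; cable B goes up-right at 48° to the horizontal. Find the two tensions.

ΣF_x = 0: −T_A·cos53° + T_B·cos48° = 0 → T_B = 0.899398·T_A.
ΣF_y = 0: T_A·sin53° + T_B·sin48° = 5200.
Substitute: T_A·(0.798636 + 0.899398·0.743145) = 5200 → T_A = 3544.6 ≈ 3545 N.
Then T_B = 0.899398 × 3544.6 = 3188 N.

T_A = 3545 N, T_B = 3188 N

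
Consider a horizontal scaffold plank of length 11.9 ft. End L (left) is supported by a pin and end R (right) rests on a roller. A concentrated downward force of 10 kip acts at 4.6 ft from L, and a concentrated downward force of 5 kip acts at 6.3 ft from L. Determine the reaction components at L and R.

Moments about L: R_y·11.9 − 10·4.6 − 5·6.3 = 0 → R_y = 77.5/11.9 = 6.51261 ≈ 6.513 kip.
ΣF_y = 0: L_y + 6.51261 − 10 − 5 = 0 → L_y = 8.487 kip.
ΣF_x = 0: no horizontal applied forces, so L_x = 0.

L_x = 0, L_y = 8.487 kip, R_y = 6.513 kip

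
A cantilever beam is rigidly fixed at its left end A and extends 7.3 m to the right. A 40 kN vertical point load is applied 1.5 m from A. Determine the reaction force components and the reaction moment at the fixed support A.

ΣF_x = 0: A_x = 0.
ΣF_y = 0: A_y − 40 = 0 → A_y = 40.00 kN.
ΣM about A: M_A − 40·1.5 = 0 → M_A = 60.00 kN·m.

A_x = 0, A_y = 40.00 kN, M_A = 60.00 kN·m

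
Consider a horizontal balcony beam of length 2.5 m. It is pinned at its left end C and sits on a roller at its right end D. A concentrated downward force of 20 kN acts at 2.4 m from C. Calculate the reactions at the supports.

C_x = 0, C_y = 0.8000 kN, D_y = 19.20 kN

Taking moments about C: D_y·2.5 − 20·2.4 = 0 → D_y = 48/2.5 = 19.20 kN.
ΣF_y = 0: C_y + 19.2 − 20 = 0 → C_y = 0.8000 kN.
ΣF_x = 0: no horizontal applied forces, so C_x = 0.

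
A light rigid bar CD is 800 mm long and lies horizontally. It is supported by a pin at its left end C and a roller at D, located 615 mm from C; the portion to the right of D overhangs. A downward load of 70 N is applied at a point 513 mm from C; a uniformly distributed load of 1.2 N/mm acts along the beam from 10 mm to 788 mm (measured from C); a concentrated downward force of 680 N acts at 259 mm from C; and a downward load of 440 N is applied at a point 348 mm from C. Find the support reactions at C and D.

Resultant of the distributed load: 1.2 × 778 = 933.6 N at 399 mm from C.
Moments about C: D_y·615 − 70·513 − (1.2·778)·399 − 680·259 − 440·348 = 0 → D_y = 737656.4/615 = 1199.44 ≈ 1199 N.
ΣF_y = 0: C_y + 1199.44 − 70 − 1.2·778 − 680 − 440 = 0 → C_y = 924.2 N.
ΣF_x = 0: no horizontal applied forces, so C_x = 0.

C_x = 0, C_y = 924.2 N, D_y = 1199 N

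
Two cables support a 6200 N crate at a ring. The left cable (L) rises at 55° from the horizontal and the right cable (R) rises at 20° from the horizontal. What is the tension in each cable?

T_L = 6032 N, T_R = 3682 N

ΣF_x = 0: −T_L·cos55° + T_R·cos20° = 0 → T_R = 0.610387·T_L.
ΣF_y = 0: T_L·sin55° + T_R·sin20° = 6200.
Substitute: T_L·(0.819152 + 0.610387·0.34202) = 6200 → T_L = 6031.62 ≈ 6032 N.
Then T_R = 0.610387 × 6031.62 = 3682 N.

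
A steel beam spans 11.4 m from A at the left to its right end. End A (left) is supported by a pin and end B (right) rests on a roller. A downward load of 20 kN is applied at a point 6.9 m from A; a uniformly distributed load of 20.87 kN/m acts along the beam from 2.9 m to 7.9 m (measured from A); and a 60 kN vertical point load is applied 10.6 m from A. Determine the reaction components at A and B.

Resultant of the distributed load: 20.87 × 5 = 104.35 kN at 5.4 m from A.
ΣM about A: B_y·11.4 − 20·6.9 − (20.87·5)·5.4 − 60·10.6 = 0 → B_y = 1337.49/11.4 = 117.324 ≈ 117.3 kN.
ΣF_y = 0: A_y + 117.324 − 20 − 20.87·5 − 60 = 0 → A_y = 67.03 kN.
ΣF_x = 0: no horizontal applied forces, so A_x = 0.

A_x = 0, A_y = 67.03 kN, B_y = 117.3 kN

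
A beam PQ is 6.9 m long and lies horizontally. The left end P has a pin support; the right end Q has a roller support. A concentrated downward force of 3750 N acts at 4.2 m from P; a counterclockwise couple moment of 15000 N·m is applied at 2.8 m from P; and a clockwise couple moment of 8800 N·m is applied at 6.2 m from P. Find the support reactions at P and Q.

P_x = 0, P_y = 2366 N, Q_y = 1384 N

Moments about P: Q_y·6.9 − 3750·4.2 + 15000 − 8800 = 0 → Q_y = 9550/6.9 = 1384.06 ≈ 1384 N.
ΣF_y = 0: P_y + 1384.06 − 3750 = 0 → P_y = 2366 N.
ΣF_x = 0: no horizontal applied forces, so P_x = 0.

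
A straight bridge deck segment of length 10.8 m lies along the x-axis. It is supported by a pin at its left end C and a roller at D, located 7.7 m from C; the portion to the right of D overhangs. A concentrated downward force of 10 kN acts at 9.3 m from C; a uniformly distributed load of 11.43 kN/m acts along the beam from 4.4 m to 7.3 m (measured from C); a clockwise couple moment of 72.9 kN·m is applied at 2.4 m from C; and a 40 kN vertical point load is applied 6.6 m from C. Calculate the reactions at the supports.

C_x = 0, C_y = 2.133 kN, D_y = 81.01 kN

Resultant of the distributed load: 11.43 × 2.9 = 33.147 kN at 5.85 m from C.
Moments about C: D_y·7.7 − 10·9.3 − (11.43·2.9)·5.85 − 72.9 − 40·6.6 = 0 → D_y = 623.80995/7.7 = 81.0143 ≈ 81.01 kN.
ΣF_y = 0: C_y + 81.0143 − 10 − 11.43·2.9 − 40 = 0 → C_y = 2.133 kN.
ΣF_x = 0: no horizontal applied forces, so C_x = 0.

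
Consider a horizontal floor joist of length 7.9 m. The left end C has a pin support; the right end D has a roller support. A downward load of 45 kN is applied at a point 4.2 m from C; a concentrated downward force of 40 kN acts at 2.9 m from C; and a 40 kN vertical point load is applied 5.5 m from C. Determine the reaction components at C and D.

C_x = 0, C_y = 58.54 kN, D_y = 66.46 kN

Moments about C: D_y·7.9 − 45·4.2 − 40·2.9 − 40·5.5 = 0 → D_y = 525/7.9 = 66.4557 ≈ 66.46 kN.
ΣF_y = 0: C_y + 66.4557 − 45 − 40 − 40 = 0 → C_y = 58.54 kN.
ΣF_x = 0: no horizontal applied forces, so C_x = 0.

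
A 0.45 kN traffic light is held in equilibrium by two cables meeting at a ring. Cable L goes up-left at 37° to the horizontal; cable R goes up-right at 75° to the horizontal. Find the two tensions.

ΣF_x = 0: −T_L·cos37° + T_R·cos75° = 0 → T_R = 3.08569·T_L.
ΣF_y = 0: T_L·sin37° + T_R·sin75° = 0.45.
Substitute: T_L·(0.601815 + 3.08569·0.965926) = 0.45 → T_L = 0.125615 ≈ 0.1256 kN.
Then T_R = 3.08569 × 0.125615 = 0.3876 kN.

T_L = 0.1256 kN, T_R = 0.3876 kN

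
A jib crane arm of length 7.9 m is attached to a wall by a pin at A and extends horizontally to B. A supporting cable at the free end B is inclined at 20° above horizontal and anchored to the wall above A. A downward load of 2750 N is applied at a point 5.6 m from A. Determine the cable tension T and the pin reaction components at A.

T = 5700 N, A_x = 5356 N, A_y = 800.6 N

ΣM about A: T·sin20°·7.9 − 2750·5.6 = 0 → T = 15400/(7.9·0.34202) = 5699.57 ≈ 5700 N.
ΣF_x = 0: A_x − T·cos20° = 0 → A_x = 5699.57 × 0.939693 = 5356 N.
ΣF_y = 0: A_y + T·sin20° − 2750 = 0 → A_y = 2750 − 5699.57 × 0.34202 = 800.6 N.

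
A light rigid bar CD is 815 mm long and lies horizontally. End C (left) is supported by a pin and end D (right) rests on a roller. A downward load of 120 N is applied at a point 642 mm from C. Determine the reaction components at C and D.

C_x = 0, C_y = 25.47 N, D_y = 94.53 N

Taking moments about C: D_y·815 − 120·642 = 0 → D_y = 77040/815 = 94.5276 ≈ 94.53 N.
ΣF_y = 0: C_y + 94.5276 − 120 = 0 → C_y = 25.47 N.
ΣF_x = 0: no horizontal applied forces, so C_x = 0.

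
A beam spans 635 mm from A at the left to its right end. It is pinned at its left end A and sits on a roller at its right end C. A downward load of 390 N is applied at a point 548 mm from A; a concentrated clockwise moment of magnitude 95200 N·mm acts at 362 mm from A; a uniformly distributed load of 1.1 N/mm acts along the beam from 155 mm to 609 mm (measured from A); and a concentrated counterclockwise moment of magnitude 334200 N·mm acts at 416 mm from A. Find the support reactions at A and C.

Resultant of the distributed load: 1.1 × 454 = 499.4 N at 382 mm from A.
Moments about A: C_y·635 − 390·548 − 95200 − (1.1·454)·382 + 334200 = 0 → C_y = 165490.8/635 = 260.615 ≈ 260.6 N.
ΣF_y = 0: A_y + 260.615 − 390 − 1.1·454 = 0 → A_y = 628.8 N.
ΣF_x = 0: no horizontal applied forces, so A_x = 0.

A_x = 0, A_y = 628.8 N, C_y = 260.6 N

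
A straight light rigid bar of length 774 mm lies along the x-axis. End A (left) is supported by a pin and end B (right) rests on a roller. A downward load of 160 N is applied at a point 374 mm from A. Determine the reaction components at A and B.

ΣM about A: B_y·774 − 160·374 = 0 → B_y = 59840/774 = 77.3127 ≈ 77.31 N.
ΣF_y = 0: A_y + 77.3127 − 160 = 0 → A_y = 82.69 N.
ΣF_x = 0: no horizontal applied forces, so A_x = 0.

A_x = 0, A_y = 82.69 N, B_y = 77.31 N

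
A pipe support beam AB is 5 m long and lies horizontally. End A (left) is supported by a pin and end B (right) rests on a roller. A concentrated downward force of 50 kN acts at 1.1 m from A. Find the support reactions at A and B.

A_x = 0, A_y = 39.00 kN, B_y = 11.00 kN

Taking moments about A: B_y·5 − 50·1.1 = 0 → B_y = 55/5 = 11.00 kN.
ΣF_y = 0: A_y + 11 − 50 = 0 → A_y = 39.00 kN.
ΣF_x = 0: no horizontal applied forces, so A_x = 0.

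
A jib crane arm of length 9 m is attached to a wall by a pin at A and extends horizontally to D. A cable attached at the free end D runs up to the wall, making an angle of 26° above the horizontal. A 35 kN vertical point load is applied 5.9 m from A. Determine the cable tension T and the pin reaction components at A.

T = 52.34 kN, A_x = 47.04 kN, A_y = 12.06 kN

ΣM about A: T·sin26°·9 − 35·5.9 = 0 → T = 206.5/(9·0.438371) = 52.3402 ≈ 52.34 kN.
ΣF_x = 0: A_x − T·cos26° = 0 → A_x = 52.3402 × 0.898794 = 47.04 kN.
ΣF_y = 0: A_y + T·sin26° − 35 = 0 → A_y = 35 − 52.3402 × 0.438371 = 12.06 kN.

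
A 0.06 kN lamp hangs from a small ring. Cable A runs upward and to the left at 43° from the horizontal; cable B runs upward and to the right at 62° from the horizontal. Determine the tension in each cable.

T_A = 0.02916 kN, T_B = 0.04543 kN

ΣF_x = 0: −T_A·cos43° + T_B·cos62° = 0 → T_B = 1.55782·T_A.
ΣF_y = 0: T_A·sin43° + T_B·sin62° = 0.06.
Substitute: T_A·(0.681998 + 1.55782·0.882948) = 0.06 → T_A = 0.029162 ≈ 0.02916 kN.
Then T_B = 1.55782 × 0.029162 = 0.04543 kN.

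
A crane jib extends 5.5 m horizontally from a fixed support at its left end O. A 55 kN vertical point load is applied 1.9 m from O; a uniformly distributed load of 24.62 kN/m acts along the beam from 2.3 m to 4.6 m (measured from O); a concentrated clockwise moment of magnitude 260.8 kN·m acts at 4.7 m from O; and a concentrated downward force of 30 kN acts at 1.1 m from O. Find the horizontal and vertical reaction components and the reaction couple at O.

Resultant of the distributed load: 24.62 × 2.3 = 56.626 kN at 3.45 m from O.
ΣF_x = 0: O_x = 0.
ΣF_y = 0: O_y − 55 − 24.62·2.3 − 30 = 0 → O_y = 141.6 kN.
ΣM about O: M_O − 55·1.9 − (24.62·2.3)·3.45 − 260.8 − 30·1.1 = 0 → M_O = 593.7 kN·m.

O_x = 0, O_y = 141.6 kN, M_O = 593.7 kN·m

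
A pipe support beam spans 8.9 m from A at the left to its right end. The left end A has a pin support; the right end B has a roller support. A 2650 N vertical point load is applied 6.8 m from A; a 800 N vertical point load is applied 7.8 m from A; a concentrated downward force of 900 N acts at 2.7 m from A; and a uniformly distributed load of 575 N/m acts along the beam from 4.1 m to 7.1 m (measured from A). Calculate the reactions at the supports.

Resultant of the distributed load: 575 × 3 = 1725 N at 5.6 m from A.
Taking moments about A: B_y·8.9 − 2650·6.8 − 800·7.8 − 900·2.7 − (575·3)·5.6 = 0 → B_y = 36350/8.9 = 4084.27 ≈ 4084 N.
ΣF_y = 0: A_y + 4084.27 − 2650 − 800 − 900 − 575·3 = 0 → A_y = 1991 N.
ΣF_x = 0: no horizontal applied forces, so A_x = 0.

A_x = 0, A_y = 1991 N, B_y = 4084 N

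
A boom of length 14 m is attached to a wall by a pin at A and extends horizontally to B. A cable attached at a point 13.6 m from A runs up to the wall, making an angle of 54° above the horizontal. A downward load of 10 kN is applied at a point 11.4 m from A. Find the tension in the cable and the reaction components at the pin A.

ΣM about A: T·sin54°·13.6 − 10·11.4 = 0 → T = 114/(13.6·0.809017) = 10.3612 ≈ 10.36 kN.
ΣF_x = 0: A_x − T·cos54° = 0 → A_x = 10.3612 × 0.587785 = 6.090 kN.
ΣF_y = 0: A_y + T·sin54° − 10 = 0 → A_y = 10 − 10.3612 × 0.809017 = 1.618 kN.

T = 10.36 kN, A_x = 6.090 kN, A_y = 1.618 kN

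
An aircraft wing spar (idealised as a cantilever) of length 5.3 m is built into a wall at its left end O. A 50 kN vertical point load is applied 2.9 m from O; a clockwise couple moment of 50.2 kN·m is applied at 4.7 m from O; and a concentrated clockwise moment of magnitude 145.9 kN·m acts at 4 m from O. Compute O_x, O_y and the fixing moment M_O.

ΣF_x = 0: O_x = 0.
ΣF_y = 0: O_y − 50 = 0 → O_y = 50.00 kN.
ΣM about O: M_O − 50·2.9 − 50.2 − 145.9 = 0 → M_O = 341.1 kN·m.

O_x = 0, O_y = 50.00 kN, M_O = 341.1 kN·m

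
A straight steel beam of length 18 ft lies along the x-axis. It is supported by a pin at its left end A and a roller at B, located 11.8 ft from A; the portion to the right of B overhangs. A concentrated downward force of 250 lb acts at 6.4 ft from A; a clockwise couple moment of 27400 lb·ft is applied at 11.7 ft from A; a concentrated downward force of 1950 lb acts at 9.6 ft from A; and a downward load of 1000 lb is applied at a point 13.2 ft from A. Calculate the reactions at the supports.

A_x = 0, A_y = -1963 lb, B_y = 5163 lb

Taking moments about A: B_y·11.8 − 250·6.4 − 27400 − 1950·9.6 − 1000·13.2 = 0 → B_y = 60920/11.8 = 5162.71 ≈ 5163 lb.
ΣF_y = 0: A_y + 5162.71 − 250 − 1950 − 1000 = 0 → A_y = -1963 lb.
ΣF_x = 0: no horizontal applied forces, so A_x = 0.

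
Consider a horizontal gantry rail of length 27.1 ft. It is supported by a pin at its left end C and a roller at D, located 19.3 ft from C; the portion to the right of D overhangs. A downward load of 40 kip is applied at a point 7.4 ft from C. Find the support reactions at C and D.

Taking moments about C: D_y·19.3 − 40·7.4 = 0 → D_y = 296/19.3 = 15.3368 ≈ 15.34 kip.
ΣF_y = 0: C_y + 15.3368 − 40 = 0 → C_y = 24.66 kip.
ΣF_x = 0: no horizontal applied forces, so C_x = 0.

C_x = 0, C_y = 24.66 kip, D_y = 15.34 kip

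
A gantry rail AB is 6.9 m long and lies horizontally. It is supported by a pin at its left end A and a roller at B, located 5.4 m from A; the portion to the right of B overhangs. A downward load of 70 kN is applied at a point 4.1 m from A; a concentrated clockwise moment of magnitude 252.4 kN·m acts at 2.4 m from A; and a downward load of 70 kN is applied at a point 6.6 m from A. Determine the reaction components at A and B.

ΣM about A: B_y·5.4 − 70·4.1 − 252.4 − 70·6.6 = 0 → B_y = 1001.4/5.4 = 185.444 ≈ 185.4 kN.
ΣF_y = 0: A_y + 185.444 − 70 − 70 = 0 → A_y = -45.44 kN.
ΣF_x = 0: no horizontal applied forces, so A_x = 0.

A_x = 0, A_y = -45.44 kN, B_y = 185.4 kN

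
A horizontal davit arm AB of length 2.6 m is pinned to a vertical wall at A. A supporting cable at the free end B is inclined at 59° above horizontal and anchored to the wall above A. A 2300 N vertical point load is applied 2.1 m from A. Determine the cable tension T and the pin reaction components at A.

ΣM about A: T·sin59°·2.6 − 2300·2.1 = 0 → T = 4830/(2.6·0.857167) = 2167.25 ≈ 2167 N.
ΣF_x = 0: A_x − T·cos59° = 0 → A_x = 2167.25 × 0.515038 = 1116 N.
ΣF_y = 0: A_y + T·sin59° − 2300 = 0 → A_y = 2300 − 2167.25 × 0.857167 = 442.3 N.

T = 2167 N, A_x = 1116 N, A_y = 442.3 N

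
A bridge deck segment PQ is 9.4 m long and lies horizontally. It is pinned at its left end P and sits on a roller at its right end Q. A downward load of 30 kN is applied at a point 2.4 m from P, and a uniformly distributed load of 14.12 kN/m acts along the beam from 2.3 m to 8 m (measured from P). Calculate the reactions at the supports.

Resultant of the distributed load: 14.12 × 5.7 = 80.484 kN at 5.15 m from P.
Moments about P: Q_y·9.4 − 30·2.4 − (14.12·5.7)·5.15 = 0 → Q_y = 486.4926/9.4 = 51.7545 ≈ 51.75 kN.
ΣF_y = 0: P_y + 51.7545 − 30 − 14.12·5.7 = 0 → P_y = 58.73 kN.
ΣF_x = 0: no horizontal applied forces, so P_x = 0.

P_x = 0, P_y = 58.73 kN, Q_y = 51.75 kN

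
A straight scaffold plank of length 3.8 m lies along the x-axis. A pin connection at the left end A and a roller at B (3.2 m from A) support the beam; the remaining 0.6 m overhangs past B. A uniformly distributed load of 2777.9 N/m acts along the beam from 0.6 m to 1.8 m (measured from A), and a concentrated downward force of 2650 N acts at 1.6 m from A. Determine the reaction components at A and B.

Resultant of the distributed load: 2777.9 × 1.2 = 3333.48 N at 1.2 m from A.
Taking moments about A: B_y·3.2 − (2777.9·1.2)·1.2 − 2650·1.6 = 0 → B_y = 8240.176/3.2 = 2575.05 ≈ 2575 N.
ΣF_y = 0: A_y + 2575.05 − 2777.9·1.2 − 2650 = 0 → A_y = 3408 N.
ΣF_x = 0: no horizontal applied forces, so A_x = 0.

A_x = 0, A_y = 3408 N, B_y = 2575 N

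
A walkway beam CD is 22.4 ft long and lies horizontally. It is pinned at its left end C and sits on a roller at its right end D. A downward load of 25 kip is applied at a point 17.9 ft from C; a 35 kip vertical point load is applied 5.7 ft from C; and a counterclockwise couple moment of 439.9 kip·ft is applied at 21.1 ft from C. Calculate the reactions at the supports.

ΣM about C: D_y·22.4 − 25·17.9 − 35·5.7 + 439.9 = 0 → D_y = 207.1/22.4 = 9.24554 ≈ 9.246 kip.
ΣF_y = 0: C_y + 9.24554 − 25 − 35 = 0 → C_y = 50.75 kip.
ΣF_x = 0: no horizontal applied forces, so C_x = 0.

C_x = 0, C_y = 50.75 kip, D_y = 9.246 kip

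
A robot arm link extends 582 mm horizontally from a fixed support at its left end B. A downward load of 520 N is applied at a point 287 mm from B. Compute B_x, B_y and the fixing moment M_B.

ΣF_x = 0: B_x = 0.
ΣF_y = 0: B_y − 520 = 0 → B_y = 520.0 N.
ΣM about B: M_B − 520·287 = 0 → M_B = 149200 N·mm.

B_x = 0, B_y = 520.0 N, M_B = 149200 N·mm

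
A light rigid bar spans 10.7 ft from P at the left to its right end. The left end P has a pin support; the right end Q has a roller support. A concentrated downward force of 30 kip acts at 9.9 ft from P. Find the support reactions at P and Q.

P_x = 0, P_y = 2.243 kip, Q_y = 27.76 kip

ΣM about P: Q_y·10.7 − 30·9.9 = 0 → Q_y = 297/10.7 = 27.757 ≈ 27.76 kip.
ΣF_y = 0: P_y + 27.757 − 30 = 0 → P_y = 2.243 kip.
ΣF_x = 0: no horizontal applied forces, so P_x = 0.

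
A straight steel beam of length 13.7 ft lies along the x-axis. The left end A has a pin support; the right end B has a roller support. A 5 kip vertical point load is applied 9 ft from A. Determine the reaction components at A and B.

Taking moments about A: B_y·13.7 − 5·9 = 0 → B_y = 45/13.7 = 3.28467 ≈ 3.285 kip.
ΣF_y = 0: A_y + 3.28467 − 5 = 0 → A_y = 1.715 kip.
ΣF_x = 0: no horizontal applied forces, so A_x = 0.

A_x = 0, A_y = 1.715 kip, B_y = 3.285 kip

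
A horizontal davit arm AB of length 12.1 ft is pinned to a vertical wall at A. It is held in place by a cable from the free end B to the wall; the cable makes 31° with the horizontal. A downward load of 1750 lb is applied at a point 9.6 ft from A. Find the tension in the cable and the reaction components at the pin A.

ΣM about A: T·sin31°·12.1 − 1750·9.6 = 0 → T = 16800/(12.1·0.515038) = 2695.78 ≈ 2696 lb.
ΣF_x = 0: A_x − T·cos31° = 0 → A_x = 2695.78 × 0.857167 = 2311 lb.
ΣF_y = 0: A_y + T·sin31° − 1750 = 0 → A_y = 1750 − 2695.78 × 0.515038 = 361.6 lb.

T = 2696 lb, A_x = 2311 lb, A_y = 361.6 lb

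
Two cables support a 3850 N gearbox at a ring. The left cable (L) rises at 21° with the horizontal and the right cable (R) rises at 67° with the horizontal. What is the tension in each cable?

ΣF_x = 0: −T_L·cos21° + T_R·cos67° = 0 → T_R = 2.38932·T_L.
ΣF_y = 0: T_L·sin21° + T_R·sin67° = 3850.
Substitute: T_L·(0.358368 + 2.38932·0.920505) = 3850 → T_L = 1505.23 ≈ 1505 N.
Then T_R = 2.38932 × 1505.23 = 3596 N.

T_L = 1505 N, T_R = 3596 N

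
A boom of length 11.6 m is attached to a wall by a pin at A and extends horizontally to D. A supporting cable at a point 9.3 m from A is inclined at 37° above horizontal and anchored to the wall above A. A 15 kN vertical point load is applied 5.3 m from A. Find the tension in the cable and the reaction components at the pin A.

ΣM about A: T·sin37°·9.3 − 15·5.3 = 0 → T = 79.5/(9.3·0.601815) = 14.2043 ≈ 14.20 kN.
ΣF_x = 0: A_x − T·cos37° = 0 → A_x = 14.2043 × 0.798636 = 11.34 kN.
ΣF_y = 0: A_y + T·sin37° − 15 = 0 → A_y = 15 − 14.2043 × 0.601815 = 6.452 kN.

T = 14.20 kN, A_x = 11.34 kN, A_y = 6.452 kN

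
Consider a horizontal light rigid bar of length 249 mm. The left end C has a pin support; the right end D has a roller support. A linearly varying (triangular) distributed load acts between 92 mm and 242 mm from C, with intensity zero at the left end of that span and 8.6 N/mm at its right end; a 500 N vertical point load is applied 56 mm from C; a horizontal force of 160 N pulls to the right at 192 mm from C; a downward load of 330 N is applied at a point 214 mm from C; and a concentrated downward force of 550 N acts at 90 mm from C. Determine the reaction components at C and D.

Resultant of the triangular load: ½ × 8.6 × 150 = 645 N, acting at 192 mm from C (one-third of the span from the peak).
ΣM about C: D_y·249 − (½·8.6·150)·192 − 500·56 − 330·214 − 550·90 = 0 → D_y = 271960/249 = 1092.21 ≈ 1092 N.
ΣF_y = 0: C_y + 1092.21 − ½·8.6·150 − 500 − 330 − 550 = 0 → C_y = 932.8 N.
ΣF_x = 0: C_x + 160 = 0 → C_x = -160.0 N.

C_x = -160.0 N, C_y = 932.8 N, D_y = 1092 N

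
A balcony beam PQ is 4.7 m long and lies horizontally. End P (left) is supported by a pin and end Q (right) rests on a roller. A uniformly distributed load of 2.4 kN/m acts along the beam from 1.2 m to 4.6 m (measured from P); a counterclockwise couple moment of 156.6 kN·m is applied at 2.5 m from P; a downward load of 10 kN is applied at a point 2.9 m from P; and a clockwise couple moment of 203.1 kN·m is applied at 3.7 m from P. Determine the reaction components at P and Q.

P_x = 0, P_y = -2.939 kN, Q_y = 21.10 kN

Resultant of the distributed load: 2.4 × 3.4 = 8.16 kN at 2.9 m from P.
ΣM about P: Q_y·4.7 − (2.4·3.4)·2.9 + 156.6 − 10·2.9 − 203.1 = 0 → Q_y = 99.164/4.7 = 21.0987 ≈ 21.10 kN.
ΣF_y = 0: P_y + 21.0987 − 2.4·3.4 − 10 = 0 → P_y = -2.939 kN.
ΣF_x = 0: no horizontal applied forces, so P_x = 0.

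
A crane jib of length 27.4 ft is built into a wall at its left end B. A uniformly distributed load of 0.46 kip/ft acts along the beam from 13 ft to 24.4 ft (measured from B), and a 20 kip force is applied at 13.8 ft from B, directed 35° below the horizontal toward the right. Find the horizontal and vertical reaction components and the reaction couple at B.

B_x = -16.38 kip, B_y = 16.72 kip, M_B = 256.4 kip·ft

Resultant of the distributed load: 0.46 × 11.4 = 5.244 kip at 18.7 ft from B.
ΣF_x = 0: B_x + 20·cos35° = 0 → B_x = -16.38 kip.
ΣF_y = 0: B_y − 0.46·11.4 − 20·sin35° = 0 → B_y = 16.72 kip.
ΣM about B: M_B − (0.46·11.4)·18.7 − 20·sin35°·13.8 = 0 → M_B = 256.4 kip·ft.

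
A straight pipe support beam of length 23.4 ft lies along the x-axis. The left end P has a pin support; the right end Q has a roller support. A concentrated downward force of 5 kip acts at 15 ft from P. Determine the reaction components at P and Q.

P_x = 0, P_y = 1.795 kip, Q_y = 3.205 kip

ΣM about P: Q_y·23.4 − 5·15 = 0 → Q_y = 75/23.4 = 3.20513 ≈ 3.205 kip.
ΣF_y = 0: P_y + 3.20513 − 5 = 0 → P_y = 1.795 kip.
ΣF_x = 0: no horizontal applied forces, so P_x = 0.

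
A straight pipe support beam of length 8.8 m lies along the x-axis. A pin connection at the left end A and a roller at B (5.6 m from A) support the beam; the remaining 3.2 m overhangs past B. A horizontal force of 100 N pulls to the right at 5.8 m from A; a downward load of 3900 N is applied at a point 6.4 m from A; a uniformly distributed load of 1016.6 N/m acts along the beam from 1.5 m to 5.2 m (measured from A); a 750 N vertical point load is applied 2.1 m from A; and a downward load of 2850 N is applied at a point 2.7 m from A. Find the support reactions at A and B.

A_x = -100.0 N, A_y = 2899 N, B_y = 8363 N

Resultant of the distributed load: 1016.6 × 3.7 = 3761.42 N at 3.35 m from A.
Taking moments about A: B_y·5.6 − 3900·6.4 − (1016.6·3.7)·3.35 − 750·2.1 − 2850·2.7 = 0 → B_y = 46830.757/5.6 = 8362.64 ≈ 8363 N.
ΣF_y = 0: A_y + 8362.64 − 3900 − 1016.6·3.7 − 750 − 2850 = 0 → A_y = 2899 N.
ΣF_x = 0: A_x + 100 = 0 → A_x = -100.0 N.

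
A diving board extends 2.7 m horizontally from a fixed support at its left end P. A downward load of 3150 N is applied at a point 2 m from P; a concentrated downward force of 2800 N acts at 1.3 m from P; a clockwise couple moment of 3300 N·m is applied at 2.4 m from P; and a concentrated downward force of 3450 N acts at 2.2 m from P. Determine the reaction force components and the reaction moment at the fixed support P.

P_x = 0, P_y = 9400 N, M_P = 20830 N·m

ΣF_x = 0: P_x = 0.
ΣF_y = 0: P_y − 3150 − 2800 − 3450 = 0 → P_y = 9400 N.
ΣM about P: M_P − 3150·2 − 2800·1.3 − 3300 − 3450·2.2 = 0 → M_P = 20830 N·m.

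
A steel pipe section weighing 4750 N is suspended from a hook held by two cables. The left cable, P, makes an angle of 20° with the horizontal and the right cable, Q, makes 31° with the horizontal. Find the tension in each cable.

T_P = 5239 N, T_Q = 5744 N

ΣF_x = 0: −T_P·cos20° + T_Q·cos31° = 0 → T_Q = 1.09628·T_P.
ΣF_y = 0: T_P·sin20° + T_Q·sin31° = 4750.
Substitute: T_P·(0.34202 + 1.09628·0.515038) = 4750 → T_P = 5239.09 ≈ 5239 N.
Then T_Q = 1.09628 × 5239.09 = 5744 N.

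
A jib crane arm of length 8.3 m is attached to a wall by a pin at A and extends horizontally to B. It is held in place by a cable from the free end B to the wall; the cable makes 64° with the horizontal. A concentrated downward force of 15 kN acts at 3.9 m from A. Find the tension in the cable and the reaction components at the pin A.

ΣM about A: T·sin64°·8.3 − 15·3.9 = 0 → T = 58.5/(8.3·0.898794) = 7.84183 ≈ 7.842 kN.
ΣF_x = 0: A_x − T·cos64° = 0 → A_x = 7.84183 × 0.438371 = 3.438 kN.
ΣF_y = 0: A_y + T·sin64° − 15 = 0 → A_y = 15 − 7.84183 × 0.898794 = 7.952 kN.

T = 7.842 kN, A_x = 3.438 kN, A_y = 7.952 kN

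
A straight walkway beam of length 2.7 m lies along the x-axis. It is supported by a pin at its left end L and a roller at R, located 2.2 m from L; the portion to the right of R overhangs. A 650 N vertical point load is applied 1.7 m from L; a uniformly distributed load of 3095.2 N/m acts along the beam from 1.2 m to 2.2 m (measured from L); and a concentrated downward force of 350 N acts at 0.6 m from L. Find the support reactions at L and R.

Resultant of the distributed load: 3095.2 × 1 = 3095.2 N at 1.7 m from L.
ΣM about L: R_y·2.2 − 650·1.7 − (3095.2·1)·1.7 − 350·0.6 = 0 → R_y = 6576.84/2.2 = 2989.47 ≈ 2989 N.
ΣF_y = 0: L_y + 2989.47 − 650 − 3095.2·1 − 350 = 0 → L_y = 1106 N.
ΣF_x = 0: no horizontal applied forces, so L_x = 0.

L_x = 0, L_y = 1106 N, R_y = 2989 N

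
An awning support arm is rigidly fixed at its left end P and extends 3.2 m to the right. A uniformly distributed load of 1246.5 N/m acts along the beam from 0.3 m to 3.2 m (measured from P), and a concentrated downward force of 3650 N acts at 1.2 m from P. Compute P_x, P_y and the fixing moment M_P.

P_x = 0, P_y = 7265 N, M_P = 10710 N·m

Resultant of the distributed load: 1246.5 × 2.9 = 3614.85 N at 1.75 m from P.
ΣF_x = 0: P_x = 0.
ΣF_y = 0: P_y − 1246.5·2.9 − 3650 = 0 → P_y = 7265 N.
ΣM about P: M_P − (1246.5·2.9)·1.75 − 3650·1.2 = 0 → M_P = 10710 N·m.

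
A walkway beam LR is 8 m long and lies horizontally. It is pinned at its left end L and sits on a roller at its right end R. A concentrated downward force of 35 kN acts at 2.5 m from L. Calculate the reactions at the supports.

ΣM about L: R_y·8 − 35·2.5 = 0 → R_y = 87.5/8 = 10.9375 ≈ 10.94 kN.
ΣF_y = 0: L_y + 10.9375 − 35 = 0 → L_y = 24.06 kN.
ΣF_x = 0: no horizontal applied forces, so L_x = 0.

L_x = 0, L_y = 24.06 kN, R_y = 10.94 kN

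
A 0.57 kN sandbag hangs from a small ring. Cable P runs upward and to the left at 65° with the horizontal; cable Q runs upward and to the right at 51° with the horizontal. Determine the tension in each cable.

ΣF_x = 0: −T_P·cos65° + T_Q·cos51° = 0 → T_Q = 0.671547·T_P.
ΣF_y = 0: T_P·sin65° + T_Q·sin51° = 0.57.
Substitute: T_P·(0.906308 + 0.671547·0.777146) = 0.57 → T_P = 0.399104 ≈ 0.3991 kN.
Then T_Q = 0.671547 × 0.399104 = 0.2680 kN.

T_P = 0.3991 kN, T_Q = 0.2680 kN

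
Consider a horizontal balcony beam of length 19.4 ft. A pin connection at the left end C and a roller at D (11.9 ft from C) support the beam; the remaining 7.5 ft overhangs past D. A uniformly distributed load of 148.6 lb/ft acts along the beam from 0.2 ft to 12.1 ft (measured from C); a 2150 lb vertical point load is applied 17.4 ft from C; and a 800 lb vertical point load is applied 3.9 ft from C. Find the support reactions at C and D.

C_x = 0, C_y = 398.6 lb, D_y = 4320 lb

Resultant of the distributed load: 148.6 × 11.9 = 1768.34 lb at 6.15 ft from C.
ΣM about C: D_y·11.9 − (148.6·11.9)·6.15 − 2150·17.4 − 800·3.9 = 0 → D_y = 51405.291/11.9 = 4319.77 ≈ 4320 lb.
ΣF_y = 0: C_y + 4319.77 − 148.6·11.9 − 2150 − 800 = 0 → C_y = 398.6 lb.
ΣF_x = 0: no horizontal applied forces, so C_x = 0.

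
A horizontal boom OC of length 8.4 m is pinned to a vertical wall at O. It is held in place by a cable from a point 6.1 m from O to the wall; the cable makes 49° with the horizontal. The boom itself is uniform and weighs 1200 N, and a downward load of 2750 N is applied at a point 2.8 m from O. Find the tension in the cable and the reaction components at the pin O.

T = 2767 N, O_x = 1816 N, O_y = 1861 N

ΣM about O: T·sin49°·6.1 − 1200·4.2 − 2750·2.8 = 0 → T = 12740/(6.1·0.75471) = 2767.32 ≈ 2767 N.
ΣF_x = 0: O_x − T·cos49° = 0 → O_x = 2767.32 × 0.656059 = 1816 N.
ΣF_y = 0: O_y + T·sin49° − 1200 − 2750 = 0 → O_y = 3950 − 2767.32 × 0.75471 = 1861 N.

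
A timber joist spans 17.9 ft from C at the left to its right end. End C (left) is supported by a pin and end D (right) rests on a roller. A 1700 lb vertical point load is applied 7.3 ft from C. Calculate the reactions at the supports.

C_x = 0, C_y = 1007 lb, D_y = 693.3 lb

Moments about C: D_y·17.9 − 1700·7.3 = 0 → D_y = 12410/17.9 = 693.296 ≈ 693.3 lb.
ΣF_y = 0: C_y + 693.296 − 1700 = 0 → C_y = 1007 lb.
ΣF_x = 0: no horizontal applied forces, so C_x = 0.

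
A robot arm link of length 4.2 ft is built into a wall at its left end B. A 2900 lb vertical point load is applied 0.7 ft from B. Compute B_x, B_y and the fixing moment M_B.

ΣF_x = 0: B_x = 0.
ΣF_y = 0: B_y − 2900 = 0 → B_y = 2900 lb.
ΣM about B: M_B − 2900·0.7 = 0 → M_B = 2030 lb·ft.

B_x = 0, B_y = 2900 lb, M_B = 2030 lb·ft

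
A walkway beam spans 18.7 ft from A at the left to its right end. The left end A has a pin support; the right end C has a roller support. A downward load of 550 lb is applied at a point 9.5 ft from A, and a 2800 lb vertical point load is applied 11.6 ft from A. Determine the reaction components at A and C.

Moments about A: C_y·18.7 − 550·9.5 − 2800·11.6 = 0 → C_y = 37705/18.7 = 2016.31 ≈ 2016 lb.
ΣF_y = 0: A_y + 2016.31 − 550 − 2800 = 0 → A_y = 1334 lb.
ΣF_x = 0: no horizontal applied forces, so A_x = 0.

A_x = 0, A_y = 1334 lb, C_y = 2016 lb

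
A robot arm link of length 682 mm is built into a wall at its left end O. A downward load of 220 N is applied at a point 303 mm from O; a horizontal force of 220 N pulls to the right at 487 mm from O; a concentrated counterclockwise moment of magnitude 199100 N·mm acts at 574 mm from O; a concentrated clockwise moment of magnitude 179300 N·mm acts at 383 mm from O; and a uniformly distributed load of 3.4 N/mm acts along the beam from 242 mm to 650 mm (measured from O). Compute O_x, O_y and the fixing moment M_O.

O_x = -220.0 N, O_y = 1607 N, M_O = 665600 N·mm

Resultant of the distributed load: 3.4 × 408 = 1387.2 N at 446 mm from O.
ΣF_x = 0: O_x + 220 = 0 → O_x = -220.0 N.
ΣF_y = 0: O_y − 220 − 3.4·408 = 0 → O_y = 1607 N.
ΣM about O: M_O − 220·303 + 199100 − 179300 − (3.4·408)·446 = 0 → M_O = 665600 N·mm.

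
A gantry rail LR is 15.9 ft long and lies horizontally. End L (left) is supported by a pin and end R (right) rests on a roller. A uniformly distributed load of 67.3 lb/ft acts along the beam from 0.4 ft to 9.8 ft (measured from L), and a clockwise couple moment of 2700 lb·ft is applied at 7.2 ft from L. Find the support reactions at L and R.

Resultant of the distributed load: 67.3 × 9.4 = 632.62 lb at 5.1 ft from L.
ΣM about L: R_y·15.9 − (67.3·9.4)·5.1 − 2700 = 0 → R_y = 5926.362/15.9 = 372.727 ≈ 372.7 lb.
ΣF_y = 0: L_y + 372.727 − 67.3·9.4 = 0 → L_y = 259.9 lb.
ΣF_x = 0: no horizontal applied forces, so L_x = 0.

L_x = 0, L_y = 259.9 lb, R_y = 372.7 lb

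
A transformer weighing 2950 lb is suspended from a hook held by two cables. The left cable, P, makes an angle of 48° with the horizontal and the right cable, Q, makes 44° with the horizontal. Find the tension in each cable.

T_P = 2123 lb, T_Q = 1975 lb

ΣF_x = 0: −T_P·cos48° + T_Q·cos44° = 0 → T_Q = 0.930201·T_P.
ΣF_y = 0: T_P·sin48° + T_Q·sin44° = 2950.
Substitute: T_P·(0.743145 + 0.930201·0.694658) = 2950 → T_P = 2123.35 ≈ 2123 lb.
Then T_Q = 0.930201 × 2123.35 = 1975 lb.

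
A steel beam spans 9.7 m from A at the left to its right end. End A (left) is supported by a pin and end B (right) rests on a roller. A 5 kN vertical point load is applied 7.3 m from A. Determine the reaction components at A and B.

ΣM about A: B_y·9.7 − 5·7.3 = 0 → B_y = 36.5/9.7 = 3.76289 ≈ 3.763 kN.
ΣF_y = 0: A_y + 3.76289 − 5 = 0 → A_y = 1.237 kN.
ΣF_x = 0: no horizontal applied forces, so A_x = 0.

A_x = 0, A_y = 1.237 kN, B_y = 3.763 kN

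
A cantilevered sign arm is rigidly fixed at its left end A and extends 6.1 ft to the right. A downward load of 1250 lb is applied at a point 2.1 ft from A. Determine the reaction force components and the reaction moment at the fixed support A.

ΣF_x = 0: A_x = 0.
ΣF_y = 0: A_y − 1250 = 0 → A_y = 1250 lb.
ΣM about A: M_A − 1250·2.1 = 0 → M_A = 2625 lb·ft.

A_x = 0, A_y = 1250 lb, M_A = 2625 lb·ft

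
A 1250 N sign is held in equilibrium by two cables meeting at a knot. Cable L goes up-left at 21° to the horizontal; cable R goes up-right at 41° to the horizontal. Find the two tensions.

T_L = 1068 N, T_R = 1322 N

ΣF_x = 0: −T_L·cos21° + T_R·cos41° = 0 → T_R = 1.23701·T_L.
ΣF_y = 0: T_L·sin21° + T_R·sin41° = 1250.
Substitute: T_L·(0.358368 + 1.23701·0.656059) = 1250 → T_L = 1068.45 ≈ 1068 N.
Then T_R = 1.23701 × 1068.45 = 1322 N.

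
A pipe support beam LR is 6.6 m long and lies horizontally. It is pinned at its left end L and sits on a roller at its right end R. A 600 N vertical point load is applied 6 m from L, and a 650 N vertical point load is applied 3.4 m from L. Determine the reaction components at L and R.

L_x = 0, L_y = 369.7 N, R_y = 880.3 N

Taking moments about L: R_y·6.6 − 600·6 − 650·3.4 = 0 → R_y = 5810/6.6 = 880.303 ≈ 880.3 N.
ΣF_y = 0: L_y + 880.303 − 600 − 650 = 0 → L_y = 369.7 N.
ΣF_x = 0: no horizontal applied forces, so L_x = 0.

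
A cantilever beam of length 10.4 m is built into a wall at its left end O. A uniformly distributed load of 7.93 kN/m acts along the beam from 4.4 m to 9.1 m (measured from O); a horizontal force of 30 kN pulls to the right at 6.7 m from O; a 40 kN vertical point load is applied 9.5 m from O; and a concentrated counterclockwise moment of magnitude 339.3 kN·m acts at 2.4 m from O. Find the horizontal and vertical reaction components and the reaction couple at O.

Resultant of the distributed load: 7.93 × 4.7 = 37.271 kN at 6.75 m from O.
ΣF_x = 0: O_x + 30 = 0 → O_x = -30.00 kN.
ΣF_y = 0: O_y − 7.93·4.7 − 40 = 0 → O_y = 77.27 kN.
ΣM about O: M_O − (7.93·4.7)·6.75 − 40·9.5 + 339.3 = 0 → M_O = 292.3 kN·m.

O_x = -30.00 kN, O_y = 77.27 kN, M_O = 292.3 kN·m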